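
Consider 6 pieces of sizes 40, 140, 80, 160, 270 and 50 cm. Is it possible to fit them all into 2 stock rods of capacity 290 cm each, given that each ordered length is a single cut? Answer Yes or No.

Total = 740 cm; ⌈740/290⌉ = 3.
At least 3 stock rods are required, but only 2 are allowed.

No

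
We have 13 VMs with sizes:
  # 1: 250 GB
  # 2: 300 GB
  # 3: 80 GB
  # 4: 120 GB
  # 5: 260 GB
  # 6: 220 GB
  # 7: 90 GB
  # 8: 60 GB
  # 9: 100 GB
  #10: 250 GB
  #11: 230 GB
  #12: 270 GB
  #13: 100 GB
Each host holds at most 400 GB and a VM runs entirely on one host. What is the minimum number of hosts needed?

Total = 300 + 270 + 260 + 250 + 250 + 230 + 220 + 120 + 100 + 100 + 90 + 80 + 60 = 2330 GB.
Lower bound: ⌈2330/400⌉ = 6 hosts.
Also, 7 VMs each exceed 200 GB, and no two of those can share a host, so at least 7 hosts are needed.
A packing using 7 hosts:
  host 1: 300 + 100 = 400
  host 2: 270 + 120 = 390
  host 3: 260 + 100 = 360
  host 4: 250 + 90 + 60 = 400
  host 5: 250 + 80 = 330
  host 6: 230 = 230
  host 7: 220 = 220
This matches the lower bound, so 7 is optimal.

7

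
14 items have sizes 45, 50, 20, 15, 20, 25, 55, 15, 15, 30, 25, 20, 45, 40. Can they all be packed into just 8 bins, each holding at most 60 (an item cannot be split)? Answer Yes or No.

Yes

A valid assignment using 8 bins:
  bin 1: 55 = 55
  bin 2: 50 = 50
  bin 3: 45 + 15 = 60
  bin 4: 45 + 15 = 60
  bin 5: 40 + 20 = 60
  bin 6: 30 + 25 = 55
  bin 7: 25 + 20 + 15 = 60
  bin 8: 20 = 20
Every load is within 60, so 8 bins suffice.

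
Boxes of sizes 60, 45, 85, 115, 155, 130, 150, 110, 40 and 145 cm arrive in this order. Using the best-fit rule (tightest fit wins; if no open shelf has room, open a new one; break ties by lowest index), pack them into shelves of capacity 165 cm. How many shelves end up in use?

8

  60 → shelf 1 (new)  [load 60/165]
  45 → shelf 1  [load 105/165]
  85 → shelf 2 (new)  [load 85/165]
  115 → shelf 3 (new)  [load 115/165]
  155 → shelf 4 (new)  [load 155/165]
  130 → shelf 5 (new)  [load 130/165]
  150 → shelf 6 (new)  [load 150/165]
  110 → shelf 7 (new)  [load 110/165]
  40 → shelf 3  [load 155/165]
  145 → shelf 8 (new)  [load 145/165]
8 shelves opened.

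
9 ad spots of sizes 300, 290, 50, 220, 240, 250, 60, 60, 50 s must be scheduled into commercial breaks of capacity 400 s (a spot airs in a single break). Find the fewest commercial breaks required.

Total = 300 + 290 + 250 + 240 + 220 + 60 + 60 + 50 + 50 = 1520 s.
Lower bound: ⌈1520/400⌉ = 4 commercial breaks.
Also, 5 ad spots each exceed 200 s, and no two of those can share a break, so at least 5 commercial breaks are needed.
A packing using 5 commercial breaks:
  break 1: 300 + 60 = 360
  break 2: 290 + 60 + 50 = 400
  break 3: 250 + 50 = 300
  break 4: 240 = 240
  break 5: 220 = 220
This matches the lower bound, so 5 is optimal.

5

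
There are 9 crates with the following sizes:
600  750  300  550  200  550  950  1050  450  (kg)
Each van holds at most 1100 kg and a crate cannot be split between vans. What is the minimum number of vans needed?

Total = 1050 + 950 + 750 + 600 + 550 + 550 + 450 + 300 + 200 = 5400 kg.
Lower bound: ⌈5400/1100⌉ = 5 vans.
A packing using 6 vans:
  van 1: 1050 = 1050
  van 2: 950 = 950
  van 3: 750 + 300 = 1050
  van 4: 600 + 450 = 1050
  van 5: 550 + 550 = 1100
  van 6: 200 = 200
No arrangement into 5 vans stays within capacity, so 6 is optimal.

6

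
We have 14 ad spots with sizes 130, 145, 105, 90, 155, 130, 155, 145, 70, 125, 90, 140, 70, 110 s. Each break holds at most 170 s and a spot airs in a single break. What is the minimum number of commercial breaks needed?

Total = 155 + 155 + 145 + 145 + 140 + 130 + 130 + 125 + 110 + 105 + 90 + 90 + 70 + 70 = 1660 s.
Lower bound: ⌈1660/170⌉ = 10 commercial breaks.
Also, 12 ad spots each exceed 85 s, and no two of those can share a break, so at least 12 commercial breaks are needed.
A packing using 12 commercial breaks:
  break 1: 155 = 155
  break 2: 155 = 155
  break 3: 145 = 145
  break 4: 145 = 145
  break 5: 140 = 140
  break 6: 130 = 130
  break 7: 130 = 130
  break 8: 125 = 125
  break 9: 110 = 110
  break 10: 105 = 105
  break 11: 90 + 70 = 160
  break 12: 90 + 70 = 160
This matches the lower bound, so 12 is optimal.

12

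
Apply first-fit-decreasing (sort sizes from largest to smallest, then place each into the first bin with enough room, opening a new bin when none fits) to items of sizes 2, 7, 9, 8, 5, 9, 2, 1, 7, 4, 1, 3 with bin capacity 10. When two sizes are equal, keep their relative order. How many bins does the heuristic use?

6

Sorted descending: 9, 9, 8, 7, 7, 5, 4, 3, 2, 2, 1, 1.
  9 → bin 1 (new)  [load 9/10]
  9 → bin 2 (new)  [load 9/10]
  8 → bin 3 (new)  [load 8/10]
  7 → bin 4 (new)  [load 7/10]
  7 → bin 5 (new)  [load 7/10]
  5 → bin 6 (new)  [load 5/10]
  4 → bin 6  [load 9/10]
  3 → bin 4  [load 10/10]
  2 → bin 3  [load 10/10]
  2 → bin 5  [load 9/10]
  1 → bin 1  [load 10/10]
  1 → bin 2  [load 10/10]
6 bins opened.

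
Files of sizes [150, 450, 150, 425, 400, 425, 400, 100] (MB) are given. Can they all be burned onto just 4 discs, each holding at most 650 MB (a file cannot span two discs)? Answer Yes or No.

No

Total = 2500 MB; ⌈2500/650⌉ = 4.
5 files each exceed half the capacity and cannot share a disc, forcing at least 5 discs.
At least 5 discs are required, but only 4 are allowed.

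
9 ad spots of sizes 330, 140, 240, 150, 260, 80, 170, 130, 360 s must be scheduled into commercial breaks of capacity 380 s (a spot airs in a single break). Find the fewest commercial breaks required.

6

Total = 360 + 330 + 260 + 240 + 170 + 150 + 140 + 130 + 80 = 1860 s.
Lower bound: ⌈1860/380⌉ = 5 commercial breaks.
A packing using 6 commercial breaks:
  break 1: 360 = 360
  break 2: 330 = 330
  break 3: 260 + 80 = 340
  break 4: 240 + 140 = 380
  break 5: 170 + 150 = 320
  break 6: 130 = 130
No arrangement into 5 commercial breaks stays within capacity, so 6 is optimal.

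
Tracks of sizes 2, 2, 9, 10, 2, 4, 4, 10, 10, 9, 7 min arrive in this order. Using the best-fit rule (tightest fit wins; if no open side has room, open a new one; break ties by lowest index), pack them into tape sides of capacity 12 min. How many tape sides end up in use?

7

  2 → side 1 (new)  [load 2/12]
  2 → side 1  [load 4/12]
  9 → side 2 (new)  [load 9/12]
  10 → side 3 (new)  [load 10/12]
  2 → side 3  [load 12/12]
  4 → side 1  [load 8/12]
  4 → side 1  [load 12/12]
  10 → side 4 (new)  [load 10/12]
  10 → side 5 (new)  [load 10/12]
  9 → side 6 (new)  [load 9/12]
  7 → side 7 (new)  [load 7/12]
7 tape sides opened.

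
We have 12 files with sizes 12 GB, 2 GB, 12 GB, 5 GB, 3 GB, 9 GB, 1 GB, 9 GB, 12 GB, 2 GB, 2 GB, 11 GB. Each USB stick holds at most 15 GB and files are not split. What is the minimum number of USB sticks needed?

Total = 12 + 12 + 12 + 11 + 9 + 9 + 5 + 3 + 2 + 2 + 2 + 1 = 80 GB.
Lower bound: ⌈80/15⌉ = 6 USB sticks.
A packing using 6 USB sticks:
  USB stick 1: 12 + 3 = 15
  USB stick 2: 12 + 2 + 1 = 15
  USB stick 3: 12 + 2 = 14
  USB stick 4: 11 + 2 = 13
  USB stick 5: 9 + 5 = 14
  USB stick 6: 9 = 9
This matches the lower bound, so 6 is optimal.

6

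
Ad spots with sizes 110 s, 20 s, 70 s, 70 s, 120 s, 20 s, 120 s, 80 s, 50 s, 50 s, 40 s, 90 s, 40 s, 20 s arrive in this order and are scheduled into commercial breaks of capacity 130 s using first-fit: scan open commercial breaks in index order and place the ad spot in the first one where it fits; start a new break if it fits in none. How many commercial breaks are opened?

  110 → break 1 (new)  [load 110/130]
  20 → break 1  [load 130/130]
  70 → break 2 (new)  [load 70/130]
  70 → break 3 (new)  [load 70/130]
  120 → break 4 (new)  [load 120/130]
  20 → break 2  [load 90/130]
  120 → break 5 (new)  [load 120/130]
  80 → break 6 (new)  [load 80/130]
  50 → break 3  [load 120/130]
  50 → break 6  [load 130/130]
  40 → break 2  [load 130/130]
  90 → break 7 (new)  [load 90/130]
  40 → break 7  [load 130/130]
  20 → break 8 (new)  [load 20/130]
8 commercial breaks opened.

8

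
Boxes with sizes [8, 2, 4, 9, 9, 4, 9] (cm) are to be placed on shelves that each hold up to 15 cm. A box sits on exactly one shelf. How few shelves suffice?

Total = 9 + 9 + 9 + 8 + 4 + 4 + 2 = 45 cm.
Lower bound: ⌈45/15⌉ = 3 shelves.
Also, 4 boxes each exceed 15/2 cm, and no two of those can share a shelf, so at least 4 shelves are needed.
A packing using 4 shelves:
  shelf 1: 9 + 4 + 2 = 15
  shelf 2: 9 + 4 = 13
  shelf 3: 9 = 9
  shelf 4: 8 = 8
This matches the lower bound, so 4 is optimal.

4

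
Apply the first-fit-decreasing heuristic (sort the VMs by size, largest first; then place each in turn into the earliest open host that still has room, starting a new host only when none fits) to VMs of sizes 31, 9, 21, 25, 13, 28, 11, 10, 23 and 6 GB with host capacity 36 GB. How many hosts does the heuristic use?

Sorted descending: 31, 28, 25, 23, 21, 13, 11, 10, 9, 6.
  31 → host 1 (new)  [load 31/36]
  28 → host 2 (new)  [load 28/36]
  25 → host 3 (new)  [load 25/36]
  23 → host 4 (new)  [load 23/36]
  21 → host 5 (new)  [load 21/36]
  13 → host 4  [load 36/36]
  11 → host 3  [load 36/36]
  10 → host 5  [load 31/36]
  9 → host 6 (new)  [load 9/36]
  6 → host 2  [load 34/36]
6 hosts opened.

6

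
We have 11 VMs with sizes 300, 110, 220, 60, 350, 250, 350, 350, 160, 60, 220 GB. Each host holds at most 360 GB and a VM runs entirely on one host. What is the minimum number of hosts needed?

8

Total = 350 + 350 + 350 + 300 + 250 + 220 + 220 + 160 + 110 + 60 + 60 = 2430 GB.
Lower bound: ⌈2430/360⌉ = 7 hosts.
A packing using 8 hosts:
  host 1: 350 = 350
  host 2: 350 = 350
  host 3: 350 = 350
  host 4: 300 + 60 = 360
  host 5: 250 + 110 = 360
  host 6: 220 + 60 = 280
  host 7: 220 = 220
  host 8: 160 = 160
No arrangement into 7 hosts stays within capacity, so 8 is optimal.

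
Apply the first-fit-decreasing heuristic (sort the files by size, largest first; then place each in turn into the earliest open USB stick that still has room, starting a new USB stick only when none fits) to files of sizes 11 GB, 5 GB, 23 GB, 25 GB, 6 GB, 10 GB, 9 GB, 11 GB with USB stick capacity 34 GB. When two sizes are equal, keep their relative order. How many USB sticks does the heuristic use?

3

Sorted descending: 25, 23, 11, 11, 10, 9, 6, 5.
  25 → USB stick 1 (new)  [load 25/34]
  23 → USB stick 2 (new)  [load 23/34]
  11 → USB stick 2  [load 34/34]
  11 → USB stick 3 (new)  [load 11/34]
  10 → USB stick 3  [load 21/34]
  9 → USB stick 1  [load 34/34]
  6 → USB stick 3  [load 27/34]
  5 → USB stick 3  [load 32/34]
3 USB sticks opened.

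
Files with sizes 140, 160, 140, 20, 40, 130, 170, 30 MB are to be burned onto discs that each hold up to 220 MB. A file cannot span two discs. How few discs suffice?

Total = 170 + 160 + 140 + 140 + 130 + 40 + 30 + 20 = 830 MB.
Lower bound: ⌈830/220⌉ = 4 discs.
Also, 5 files each exceed 110 MB, and no two of those can share a disc, so at least 5 discs are needed.
A packing using 5 discs:
  disc 1: 170 + 40 = 210
  disc 2: 160 + 30 + 20 = 210
  disc 3: 140 = 140
  disc 4: 140 = 140
  disc 5: 130 = 130
This matches the lower bound, so 5 is optimal.

5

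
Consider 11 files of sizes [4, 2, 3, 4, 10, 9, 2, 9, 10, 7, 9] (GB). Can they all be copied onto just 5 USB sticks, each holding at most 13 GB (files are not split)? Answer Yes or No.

No

Total = 69 GB; ⌈69/13⌉ = 6.
At least 6 USB sticks are required, but only 5 are allowed.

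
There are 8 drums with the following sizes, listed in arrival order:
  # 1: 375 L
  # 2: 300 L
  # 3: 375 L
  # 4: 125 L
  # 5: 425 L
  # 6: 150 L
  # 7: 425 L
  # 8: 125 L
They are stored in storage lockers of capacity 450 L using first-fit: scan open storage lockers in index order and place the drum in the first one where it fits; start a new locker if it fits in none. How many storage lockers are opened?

  375 → locker 1 (new)  [load 375/450]
  300 → locker 2 (new)  [load 300/450]
  375 → locker 3 (new)  [load 375/450]
  125 → locker 2  [load 425/450]
  425 → locker 4 (new)  [load 425/450]
  150 → locker 5 (new)  [load 150/450]
  425 → locker 6 (new)  [load 425/450]
  125 → locker 5  [load 275/450]
6 storage lockers opened.

6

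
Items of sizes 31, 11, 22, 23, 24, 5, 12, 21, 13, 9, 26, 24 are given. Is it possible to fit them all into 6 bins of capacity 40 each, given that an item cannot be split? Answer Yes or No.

Total = 221; ⌈221/40⌉ = 6.
7 items each exceed half the capacity and cannot share a bin, forcing at least 7 bins.
At least 7 bins are required, but only 6 are allowed.

No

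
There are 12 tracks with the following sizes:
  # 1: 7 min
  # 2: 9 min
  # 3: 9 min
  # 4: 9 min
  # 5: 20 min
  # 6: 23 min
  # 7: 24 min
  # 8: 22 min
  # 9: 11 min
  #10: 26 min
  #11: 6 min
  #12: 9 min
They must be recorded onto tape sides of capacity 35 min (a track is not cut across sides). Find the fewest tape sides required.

Total = 26 + 24 + 23 + 22 + 20 + 11 + 9 + 9 + 9 + 9 + 7 + 6 = 175 min.
Lower bound: ⌈175/35⌉ = 5 tape sides.
A packing using 6 tape sides:
  side 1: 26 + 9 = 35
  side 2: 24 + 11 = 35
  side 3: 23 + 9 = 32
  side 4: 22 + 9 = 31
  side 5: 20 + 9 + 6 = 35
  side 6: 7 = 7
No arrangement into 5 tape sides stays within capacity, so 6 is optimal.

6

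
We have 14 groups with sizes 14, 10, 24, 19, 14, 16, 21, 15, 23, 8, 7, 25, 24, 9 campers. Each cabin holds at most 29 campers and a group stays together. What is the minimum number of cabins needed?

9

Total = 25 + 24 + 24 + 23 + 21 + 19 + 16 + 15 + 14 + 14 + 10 + 9 + 8 + 7 = 229 campers.
Lower bound: ⌈229/29⌉ = 8 cabins.
A packing using 9 cabins:
  cabin 1: 25 = 25
  cabin 2: 24 = 24
  cabin 3: 24 = 24
  cabin 4: 23 = 23
  cabin 5: 21 + 8 = 29
  cabin 6: 19 + 10 = 29
  cabin 7: 16 + 9 = 25
  cabin 8: 15 + 14 = 29
  cabin 9: 14 + 7 = 21
No arrangement into 8 cabins stays within capacity, so 9 is optimal.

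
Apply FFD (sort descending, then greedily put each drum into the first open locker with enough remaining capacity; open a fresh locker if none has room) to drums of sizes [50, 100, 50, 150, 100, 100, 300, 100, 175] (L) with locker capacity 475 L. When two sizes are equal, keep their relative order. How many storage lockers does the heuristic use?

Sorted descending: 300, 175, 150, 100, 100, 100, 100, 50, 50.
  300 → locker 1 (new)  [load 300/475]
  175 → locker 1  [load 475/475]
  150 → locker 2 (new)  [load 150/475]
  100 → locker 2  [load 250/475]
  100 → locker 2  [load 350/475]
  100 → locker 2  [load 450/475]
  100 → locker 3 (new)  [load 100/475]
  50 → locker 3  [load 150/475]
  50 → locker 3  [load 200/475]
3 storage lockers opened.

3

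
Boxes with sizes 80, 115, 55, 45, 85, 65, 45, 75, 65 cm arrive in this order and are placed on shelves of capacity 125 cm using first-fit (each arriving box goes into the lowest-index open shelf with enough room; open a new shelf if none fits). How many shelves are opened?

6

  80 → shelf 1 (new)  [load 80/125]
  115 → shelf 2 (new)  [load 115/125]
  55 → shelf 3 (new)  [load 55/125]
  45 → shelf 1  [load 125/125]
  85 → shelf 4 (new)  [load 85/125]
  65 → shelf 3  [load 120/125]
  45 → shelf 5 (new)  [load 45/125]
  75 → shelf 5  [load 120/125]
  65 → shelf 6 (new)  [load 65/125]
6 shelves opened.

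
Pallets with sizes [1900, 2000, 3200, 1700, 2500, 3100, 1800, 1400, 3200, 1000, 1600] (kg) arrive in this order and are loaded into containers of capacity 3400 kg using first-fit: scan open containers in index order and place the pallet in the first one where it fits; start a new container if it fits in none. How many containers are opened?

8

  1900 → container 1 (new)  [load 1900/3400]
  2000 → container 2 (new)  [load 2000/3400]
  3200 → container 3 (new)  [load 3200/3400]
  1700 → container 4 (new)  [load 1700/3400]
  2500 → container 5 (new)  [load 2500/3400]
  3100 → container 6 (new)  [load 3100/3400]
  1800 → container 7 (new)  [load 1800/3400]
  1400 → container 1  [load 3300/3400]
  3200 → container 8 (new)  [load 3200/3400]
  1000 → container 2  [load 3000/3400]
  1600 → container 4  [load 3300/3400]
8 containers opened.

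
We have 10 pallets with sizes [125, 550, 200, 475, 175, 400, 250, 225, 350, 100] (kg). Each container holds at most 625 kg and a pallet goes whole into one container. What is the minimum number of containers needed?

Total = 550 + 475 + 400 + 350 + 250 + 225 + 200 + 175 + 125 + 100 = 2850 kg.
Lower bound: ⌈2850/625⌉ = 5 containers.
A packing using 5 containers:
  container 1: 550 = 550
  container 2: 475 + 125 = 600
  container 3: 400 + 225 = 625
  container 4: 350 + 250 = 600
  container 5: 200 + 175 + 100 = 475
This matches the lower bound, so 5 is optimal.

5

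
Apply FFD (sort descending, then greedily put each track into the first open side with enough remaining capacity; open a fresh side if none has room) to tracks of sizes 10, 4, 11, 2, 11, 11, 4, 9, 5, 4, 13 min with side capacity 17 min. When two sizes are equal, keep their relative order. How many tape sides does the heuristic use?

Sorted descending: 13, 11, 11, 11, 10, 9, 5, 4, 4, 4, 2.
  13 → side 1 (new)  [load 13/17]
  11 → side 2 (new)  [load 11/17]
  11 → side 3 (new)  [load 11/17]
  11 → side 4 (new)  [load 11/17]
  10 → side 5 (new)  [load 10/17]
  9 → side 6 (new)  [load 9/17]
  5 → side 2  [load 16/17]
  4 → side 1  [load 17/17]
  4 → side 3  [load 15/17]
  4 → side 4  [load 15/17]
  2 → side 3  [load 17/17]
6 tape sides opened.

6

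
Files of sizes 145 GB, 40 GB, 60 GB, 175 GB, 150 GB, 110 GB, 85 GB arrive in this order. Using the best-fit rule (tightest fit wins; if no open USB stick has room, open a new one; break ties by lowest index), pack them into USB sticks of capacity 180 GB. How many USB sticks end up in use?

6

  145 → USB stick 1 (new)  [load 145/180]
  40 → USB stick 2 (new)  [load 40/180]
  60 → USB stick 2  [load 100/180]
  175 → USB stick 3 (new)  [load 175/180]
  150 → USB stick 4 (new)  [load 150/180]
  110 → USB stick 5 (new)  [load 110/180]
  85 → USB stick 6 (new)  [load 85/180]
6 USB sticks opened.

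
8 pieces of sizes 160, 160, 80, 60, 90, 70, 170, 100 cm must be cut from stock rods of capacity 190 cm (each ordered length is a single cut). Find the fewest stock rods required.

6

Total = 170 + 160 + 160 + 100 + 90 + 80 + 70 + 60 = 890 cm.
Lower bound: ⌈890/190⌉ = 5 stock rods.
A packing using 6 stock rods:
  stock rod 1: 170 = 170
  stock rod 2: 160 = 160
  stock rod 3: 160 = 160
  stock rod 4: 100 + 90 = 190
  stock rod 5: 80 + 70 = 150
  stock rod 6: 60 = 60
No arrangement into 5 stock rods stays within capacity, so 6 is optimal.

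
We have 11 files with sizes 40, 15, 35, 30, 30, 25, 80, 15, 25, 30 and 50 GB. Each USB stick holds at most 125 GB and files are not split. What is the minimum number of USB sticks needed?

Total = 80 + 50 + 40 + 35 + 30 + 30 + 30 + 25 + 25 + 15 + 15 = 375 GB.
Lower bound: ⌈375/125⌉ = 3 USB sticks.
A packing using 3 USB sticks:
  USB stick 1: 80 + 30 + 15 = 125
  USB stick 2: 50 + 40 + 35 = 125
  USB stick 3: 30 + 30 + 25 + 25 + 15 = 125
This matches the lower bound, so 3 is optimal.

3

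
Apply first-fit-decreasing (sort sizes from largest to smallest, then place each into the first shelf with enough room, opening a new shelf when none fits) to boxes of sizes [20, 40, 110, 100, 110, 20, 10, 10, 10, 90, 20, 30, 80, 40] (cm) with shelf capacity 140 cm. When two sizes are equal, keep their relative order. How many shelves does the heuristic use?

5

Sorted descending: 110, 110, 100, 90, 80, 40, 40, 30, 20, 20, 20, 10, 10, 10.
  110 → shelf 1 (new)  [load 110/140]
  110 → shelf 2 (new)  [load 110/140]
  100 → shelf 3 (new)  [load 100/140]
  90 → shelf 4 (new)  [load 90/140]
  80 → shelf 5 (new)  [load 80/140]
  40 → shelf 3  [load 140/140]
  40 → shelf 4  [load 130/140]
  30 → shelf 1  [load 140/140]
  20 → shelf 2  [load 130/140]
  20 → shelf 5  [load 100/140]
  20 → shelf 5  [load 120/140]
  10 → shelf 2  [load 140/140]
  10 → shelf 4  [load 140/140]
  10 → shelf 5  [load 130/140]
5 shelves opened.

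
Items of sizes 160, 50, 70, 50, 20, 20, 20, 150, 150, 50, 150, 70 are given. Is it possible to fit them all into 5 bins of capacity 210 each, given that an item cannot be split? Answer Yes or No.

Yes

A valid assignment using 5 bins:
  bin 1: 160 + 50 = 210
  bin 2: 150 + 50 = 200
  bin 3: 150 + 50 = 200
  bin 4: 150 + 20 + 20 + 20 = 210
  bin 5: 70 + 70 = 140
Every load is within 210, so 5 bins suffice.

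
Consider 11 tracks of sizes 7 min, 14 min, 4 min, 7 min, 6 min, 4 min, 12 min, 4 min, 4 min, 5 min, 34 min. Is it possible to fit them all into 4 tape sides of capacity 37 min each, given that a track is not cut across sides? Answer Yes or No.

Yes

A valid assignment using 3 tape sides:
  side 1: 34 = 34
  side 2: 14 + 12 + 7 + 4 = 37
  side 3: 7 + 6 + 5 + 4 + 4 + 4 = 30
That uses only 3 ≤ 4, so 4 tape sides are enough.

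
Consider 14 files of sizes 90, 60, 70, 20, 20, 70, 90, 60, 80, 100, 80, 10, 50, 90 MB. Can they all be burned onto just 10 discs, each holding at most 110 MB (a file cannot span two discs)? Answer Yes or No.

Yes

A valid assignment using 10 discs:
  disc 1: 100 + 10 = 110
  disc 2: 90 + 20 = 110
  disc 3: 90 + 20 = 110
  disc 4: 90 = 90
  disc 5: 80 = 80
  disc 6: 80 = 80
  disc 7: 70 = 70
  disc 8: 70 = 70
  disc 9: 60 + 50 = 110
  disc 10: 60 = 60
Every load is within 110 MB, so 10 discs suffice.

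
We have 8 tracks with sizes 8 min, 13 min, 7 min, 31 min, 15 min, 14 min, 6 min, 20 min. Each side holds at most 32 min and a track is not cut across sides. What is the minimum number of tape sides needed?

Total = 31 + 20 + 15 + 14 + 13 + 8 + 7 + 6 = 114 min.
Lower bound: ⌈114/32⌉ = 4 tape sides.
A packing using 4 tape sides:
  side 1: 31 = 31
  side 2: 20 + 8 = 28
  side 3: 15 + 14 = 29
  side 4: 13 + 7 + 6 = 26
This matches the lower bound, so 4 is optimal.

4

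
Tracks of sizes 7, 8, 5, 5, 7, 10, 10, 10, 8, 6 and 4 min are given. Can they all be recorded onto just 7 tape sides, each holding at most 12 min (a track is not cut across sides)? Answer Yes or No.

No

Total = 80 min; ⌈80/12⌉ = 7.
The bound of 7 does not rule out 7, but exhaustive search shows no assignment into 7 tape sides of capacity 12 min exists — the minimum is 8.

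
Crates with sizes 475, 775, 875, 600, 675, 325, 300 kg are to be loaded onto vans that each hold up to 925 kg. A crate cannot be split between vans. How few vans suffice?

5

Total = 875 + 775 + 675 + 600 + 475 + 325 + 300 = 4025 kg.
Lower bound: ⌈4025/925⌉ = 5 vans.
A packing using 5 vans:
  van 1: 875 = 875
  van 2: 775 = 775
  van 3: 675 = 675
  van 4: 600 + 325 = 925
  van 5: 475 + 300 = 775
This matches the lower bound, so 5 is optimal.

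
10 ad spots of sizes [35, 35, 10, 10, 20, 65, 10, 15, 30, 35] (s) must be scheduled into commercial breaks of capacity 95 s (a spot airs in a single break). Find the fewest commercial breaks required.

Total = 65 + 35 + 35 + 35 + 30 + 20 + 15 + 10 + 10 + 10 = 265 s.
Lower bound: ⌈265/95⌉ = 3 commercial breaks.
A packing using 3 commercial breaks:
  break 1: 65 + 30 = 95
  break 2: 35 + 35 + 20 = 90
  break 3: 35 + 15 + 10 + 10 + 10 = 80
This matches the lower bound, so 3 is optimal.

3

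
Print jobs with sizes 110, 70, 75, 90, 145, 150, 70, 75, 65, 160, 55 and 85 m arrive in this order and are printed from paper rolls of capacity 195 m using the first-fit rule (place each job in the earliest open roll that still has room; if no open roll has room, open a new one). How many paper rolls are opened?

8

  110 → roll 1 (new)  [load 110/195]
  70 → roll 1  [load 180/195]
  75 → roll 2 (new)  [load 75/195]
  90 → roll 2  [load 165/195]
  145 → roll 3 (new)  [load 145/195]
  150 → roll 4 (new)  [load 150/195]
  70 → roll 5 (new)  [load 70/195]
  75 → roll 5  [load 145/195]
  65 → roll 6 (new)  [load 65/195]
  160 → roll 7 (new)  [load 160/195]
  55 → roll 6  [load 120/195]
  85 → roll 8 (new)  [load 85/195]
8 paper rolls opened.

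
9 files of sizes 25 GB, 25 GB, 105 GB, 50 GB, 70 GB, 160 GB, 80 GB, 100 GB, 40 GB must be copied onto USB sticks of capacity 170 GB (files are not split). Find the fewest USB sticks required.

Total = 160 + 105 + 100 + 80 + 70 + 50 + 40 + 25 + 25 = 655 GB.
Lower bound: ⌈655/170⌉ = 4 USB sticks.
A packing using 4 USB sticks:
  USB stick 1: 160 = 160
  USB stick 2: 105 + 50 = 155
  USB stick 3: 100 + 70 = 170
  USB stick 4: 80 + 40 + 25 + 25 = 170
This matches the lower bound, so 4 is optimal.

4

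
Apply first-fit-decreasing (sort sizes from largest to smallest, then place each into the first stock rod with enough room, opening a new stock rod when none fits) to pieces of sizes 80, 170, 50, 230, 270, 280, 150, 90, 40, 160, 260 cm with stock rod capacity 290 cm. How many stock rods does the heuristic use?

7

Sorted descending: 280, 270, 260, 230, 170, 160, 150, 90, 80, 50, 40.
  280 → stock rod 1 (new)  [load 280/290]
  270 → stock rod 2 (new)  [load 270/290]
  260 → stock rod 3 (new)  [load 260/290]
  230 → stock rod 4 (new)  [load 230/290]
  170 → stock rod 5 (new)  [load 170/290]
  160 → stock rod 6 (new)  [load 160/290]
  150 → stock rod 7 (new)  [load 150/290]
  90 → stock rod 5  [load 260/290]
  80 → stock rod 6  [load 240/290]
  50 → stock rod 4  [load 280/290]
  40 → stock rod 6  [load 280/290]
7 stock rods opened.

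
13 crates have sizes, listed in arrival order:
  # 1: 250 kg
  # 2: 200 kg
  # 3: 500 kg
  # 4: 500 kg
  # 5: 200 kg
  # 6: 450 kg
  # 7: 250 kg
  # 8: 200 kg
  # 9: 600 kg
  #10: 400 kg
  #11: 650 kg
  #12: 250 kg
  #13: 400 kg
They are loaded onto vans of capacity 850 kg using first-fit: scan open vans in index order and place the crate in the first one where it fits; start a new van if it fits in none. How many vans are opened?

  250 → van 1 (new)  [load 250/850]
  200 → van 1  [load 450/850]
  500 → van 2 (new)  [load 500/850]
  500 → van 3 (new)  [load 500/850]
  200 → van 1  [load 650/850]
  450 → van 4 (new)  [load 450/850]
  250 → van 2  [load 750/850]
  200 → van 1  [load 850/850]
  600 → van 5 (new)  [load 600/850]
  400 → van 4  [load 850/850]
  650 → van 6 (new)  [load 650/850]
  250 → van 3  [load 750/850]
  400 → van 7 (new)  [load 400/850]
7 vans opened.

7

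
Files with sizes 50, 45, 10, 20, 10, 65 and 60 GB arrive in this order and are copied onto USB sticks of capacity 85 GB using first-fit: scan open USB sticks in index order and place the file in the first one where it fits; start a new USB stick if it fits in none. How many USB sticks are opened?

  50 → USB stick 1 (new)  [load 50/85]
  45 → USB stick 2 (new)  [load 45/85]
  10 → USB stick 1  [load 60/85]
  20 → USB stick 1  [load 80/85]
  10 → USB stick 2  [load 55/85]
  65 → USB stick 3 (new)  [load 65/85]
  60 → USB stick 4 (new)  [load 60/85]
4 USB sticks opened.

4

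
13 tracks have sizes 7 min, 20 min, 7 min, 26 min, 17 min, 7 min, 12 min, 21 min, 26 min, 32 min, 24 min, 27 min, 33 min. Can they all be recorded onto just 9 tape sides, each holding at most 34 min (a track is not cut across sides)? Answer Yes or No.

Yes

A valid assignment using 9 tape sides:
  side 1: 33 = 33
  side 2: 32 = 32
  side 3: 27 + 7 = 34
  side 4: 26 + 7 = 33
  side 5: 26 + 7 = 33
  side 6: 24 = 24
  side 7: 21 + 12 = 33
  side 8: 20 = 20
  side 9: 17 = 17
Every load is within 34 min, so 9 tape sides suffice.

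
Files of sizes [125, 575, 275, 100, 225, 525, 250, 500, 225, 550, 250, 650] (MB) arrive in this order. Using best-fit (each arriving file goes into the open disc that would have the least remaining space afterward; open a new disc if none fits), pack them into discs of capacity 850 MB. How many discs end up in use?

  125 → disc 1 (new)  [load 125/850]
  575 → disc 1  [load 700/850]
  275 → disc 2 (new)  [load 275/850]
  100 → disc 1  [load 800/850]
  225 → disc 2  [load 500/850]
  525 → disc 3 (new)  [load 525/850]
  250 → disc 3  [load 775/850]
  500 → disc 4 (new)  [load 500/850]
  225 → disc 2  [load 725/850]
  550 → disc 5 (new)  [load 550/850]
  250 → disc 5  [load 800/850]
  650 → disc 6 (new)  [load 650/850]
6 discs opened.

6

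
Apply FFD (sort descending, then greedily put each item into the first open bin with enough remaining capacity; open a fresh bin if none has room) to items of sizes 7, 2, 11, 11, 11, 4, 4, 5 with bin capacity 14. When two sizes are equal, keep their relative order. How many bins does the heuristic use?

Sorted descending: 11, 11, 11, 7, 5, 4, 4, 2.
  11 → bin 1 (new)  [load 11/14]
  11 → bin 2 (new)  [load 11/14]
  11 → bin 3 (new)  [load 11/14]
  7 → bin 4 (new)  [load 7/14]
  5 → bin 4  [load 12/14]
  4 → bin 5 (new)  [load 4/14]
  4 → bin 5  [load 8/14]
  2 → bin 1  [load 13/14]
5 bins opened.

5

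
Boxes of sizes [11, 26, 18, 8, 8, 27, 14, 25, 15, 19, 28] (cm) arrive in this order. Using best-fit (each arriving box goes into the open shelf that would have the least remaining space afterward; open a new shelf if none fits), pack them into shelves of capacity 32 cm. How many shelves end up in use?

  11 → shelf 1 (new)  [load 11/32]
  26 → shelf 2 (new)  [load 26/32]
  18 → shelf 1  [load 29/32]
  8 → shelf 3 (new)  [load 8/32]
  8 → shelf 3  [load 16/32]
  27 → shelf 4 (new)  [load 27/32]
  14 → shelf 3  [load 30/32]
  25 → shelf 5 (new)  [load 25/32]
  15 → shelf 6 (new)  [load 15/32]
  19 → shelf 7 (new)  [load 19/32]
  28 → shelf 8 (new)  [load 28/32]
8 shelves opened.

8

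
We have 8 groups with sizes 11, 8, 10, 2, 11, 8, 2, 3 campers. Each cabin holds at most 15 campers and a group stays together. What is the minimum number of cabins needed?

Total = 11 + 11 + 10 + 8 + 8 + 3 + 2 + 2 = 55 campers.
Lower bound: ⌈55/15⌉ = 4 cabins.
Also, 5 groups each exceed 15/2 campers, and no two of those can share a cabin, so at least 5 cabins are needed.
A packing using 5 cabins:
  cabin 1: 11 + 3 = 14
  cabin 2: 11 + 2 + 2 = 15
  cabin 3: 10 = 10
  cabin 4: 8 = 8
  cabin 5: 8 = 8
This matches the lower bound, so 5 is optimal.

5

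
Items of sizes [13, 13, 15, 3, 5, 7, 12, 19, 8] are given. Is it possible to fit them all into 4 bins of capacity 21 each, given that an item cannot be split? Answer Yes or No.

No

Total = 95; ⌈95/21⌉ = 5.
At least 5 bins are required, but only 4 are allowed.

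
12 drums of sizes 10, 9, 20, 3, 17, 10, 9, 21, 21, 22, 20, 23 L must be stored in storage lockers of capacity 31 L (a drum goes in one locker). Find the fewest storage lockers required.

7

Total = 23 + 22 + 21 + 21 + 20 + 20 + 17 + 10 + 10 + 9 + 9 + 3 = 185 L.
Lower bound: ⌈185/31⌉ = 6 storage lockers.
Also, 7 drums each exceed 31/2 L, and no two of those can share a locker, so at least 7 storage lockers are needed.
A packing using 7 storage lockers:
  locker 1: 23 + 3 = 26
  locker 2: 22 + 9 = 31
  locker 3: 21 + 10 = 31
  locker 4: 21 + 10 = 31
  locker 5: 20 + 9 = 29
  locker 6: 20 = 20
  locker 7: 17 = 17
This matches the lower bound, so 7 is optimal.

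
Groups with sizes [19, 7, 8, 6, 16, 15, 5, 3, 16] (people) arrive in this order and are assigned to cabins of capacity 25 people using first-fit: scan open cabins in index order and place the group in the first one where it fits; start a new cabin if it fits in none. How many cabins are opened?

  19 → cabin 1 (new)  [load 19/25]
  7 → cabin 2 (new)  [load 7/25]
  8 → cabin 2  [load 15/25]
  6 → cabin 1  [load 25/25]
  16 → cabin 3 (new)  [load 16/25]
  15 → cabin 4 (new)  [load 15/25]
  5 → cabin 2  [load 20/25]
  3 → cabin 2  [load 23/25]
  16 → cabin 5 (new)  [load 16/25]
5 cabins opened.

5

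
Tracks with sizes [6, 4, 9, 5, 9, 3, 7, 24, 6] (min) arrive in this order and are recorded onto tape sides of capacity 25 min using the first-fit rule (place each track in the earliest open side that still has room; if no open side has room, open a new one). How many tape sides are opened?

3

  6 → side 1 (new)  [load 6/25]
  4 → side 1  [load 10/25]
  9 → side 1  [load 19/25]
  5 → side 1  [load 24/25]
  9 → side 2 (new)  [load 9/25]
  3 → side 2  [load 12/25]
  7 → side 2  [load 19/25]
  24 → side 3 (new)  [load 24/25]
  6 → side 2  [load 25/25]
3 tape sides opened.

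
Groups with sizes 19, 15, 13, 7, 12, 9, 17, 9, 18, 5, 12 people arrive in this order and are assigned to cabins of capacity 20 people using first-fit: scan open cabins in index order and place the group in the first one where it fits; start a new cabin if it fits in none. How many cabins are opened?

  19 → cabin 1 (new)  [load 19/20]
  15 → cabin 2 (new)  [load 15/20]
  13 → cabin 3 (new)  [load 13/20]
  7 → cabin 3  [load 20/20]
  12 → cabin 4 (new)  [load 12/20]
  9 → cabin 5 (new)  [load 9/20]
  17 → cabin 6 (new)  [load 17/20]
  9 → cabin 5  [load 18/20]
  18 → cabin 7 (new)  [load 18/20]
  5 → cabin 2  [load 20/20]
  12 → cabin 8 (new)  [load 12/20]
8 cabins opened.

8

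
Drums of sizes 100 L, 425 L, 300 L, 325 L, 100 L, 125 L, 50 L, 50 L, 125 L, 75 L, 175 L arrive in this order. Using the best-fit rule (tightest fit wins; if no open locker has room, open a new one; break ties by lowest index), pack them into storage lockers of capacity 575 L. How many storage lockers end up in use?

4

  100 → locker 1 (new)  [load 100/575]
  425 → locker 1  [load 525/575]
  300 → locker 2 (new)  [load 300/575]
  325 → locker 3 (new)  [load 325/575]
  100 → locker 3  [load 425/575]
  125 → locker 3  [load 550/575]
  50 → locker 1  [load 575/575]
  50 → locker 2  [load 350/575]
  125 → locker 2  [load 475/575]
  75 → locker 2  [load 550/575]
  175 → locker 4 (new)  [load 175/575]
4 storage lockers opened.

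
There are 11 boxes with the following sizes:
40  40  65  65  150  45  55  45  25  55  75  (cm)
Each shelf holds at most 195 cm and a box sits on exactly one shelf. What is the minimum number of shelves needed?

Total = 150 + 75 + 65 + 65 + 55 + 55 + 45 + 45 + 40 + 40 + 25 = 660 cm.
Lower bound: ⌈660/195⌉ = 4 shelves.
A packing using 4 shelves:
  shelf 1: 150 + 45 = 195
  shelf 2: 75 + 65 + 55 = 195
  shelf 3: 65 + 55 + 45 + 25 = 190
  shelf 4: 40 + 40 = 80
This matches the lower bound, so 4 is optimal.

4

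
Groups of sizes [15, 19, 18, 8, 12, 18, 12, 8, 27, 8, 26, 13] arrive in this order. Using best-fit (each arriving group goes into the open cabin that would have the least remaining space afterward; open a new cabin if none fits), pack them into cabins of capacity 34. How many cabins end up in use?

  15 → cabin 1 (new)  [load 15/34]
  19 → cabin 1  [load 34/34]
  18 → cabin 2 (new)  [load 18/34]
  8 → cabin 2  [load 26/34]
  12 → cabin 3 (new)  [load 12/34]
  18 → cabin 3  [load 30/34]
  12 → cabin 4 (new)  [load 12/34]
  8 → cabin 2  [load 34/34]
  27 → cabin 5 (new)  [load 27/34]
  8 → cabin 4  [load 20/34]
  26 → cabin 6 (new)  [load 26/34]
  13 → cabin 4  [load 33/34]
6 cabins opened.

6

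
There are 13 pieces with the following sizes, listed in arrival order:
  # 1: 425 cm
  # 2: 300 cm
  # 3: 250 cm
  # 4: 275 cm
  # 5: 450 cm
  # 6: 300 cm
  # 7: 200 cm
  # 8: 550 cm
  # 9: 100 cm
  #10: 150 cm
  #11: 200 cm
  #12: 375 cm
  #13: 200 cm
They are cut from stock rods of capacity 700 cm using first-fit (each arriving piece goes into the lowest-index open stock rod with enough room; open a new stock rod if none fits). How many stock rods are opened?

6

  425 → stock rod 1 (new)  [load 425/700]
  300 → stock rod 2 (new)  [load 300/700]
  250 → stock rod 1  [load 675/700]
  275 → stock rod 2  [load 575/700]
  450 → stock rod 3 (new)  [load 450/700]
  300 → stock rod 4 (new)  [load 300/700]
  200 → stock rod 3  [load 650/700]
  550 → stock rod 5 (new)  [load 550/700]
  100 → stock rod 2  [load 675/700]
  150 → stock rod 4  [load 450/700]
  200 → stock rod 4  [load 650/700]
  375 → stock rod 6 (new)  [load 375/700]
  200 → stock rod 6  [load 575/700]
6 stock rods opened.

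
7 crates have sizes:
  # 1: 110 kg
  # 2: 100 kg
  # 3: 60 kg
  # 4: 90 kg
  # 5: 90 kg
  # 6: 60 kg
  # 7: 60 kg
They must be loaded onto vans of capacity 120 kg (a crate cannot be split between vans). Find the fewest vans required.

6

Total = 110 + 100 + 90 + 90 + 60 + 60 + 60 = 570 kg.
Lower bound: ⌈570/120⌉ = 5 vans.
A packing using 6 vans:
  van 1: 110 = 110
  van 2: 100 = 100
  van 3: 90 = 90
  van 4: 90 = 90
  van 5: 60 + 60 = 120
  van 6: 60 = 60
No arrangement into 5 vans stays within capacity, so 6 is optimal.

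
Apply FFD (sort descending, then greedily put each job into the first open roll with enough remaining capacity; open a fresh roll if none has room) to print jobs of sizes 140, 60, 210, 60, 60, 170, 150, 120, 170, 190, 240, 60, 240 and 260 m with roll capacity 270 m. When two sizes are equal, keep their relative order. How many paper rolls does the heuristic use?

9

Sorted descending: 260, 240, 240, 210, 190, 170, 170, 150, 140, 120, 60, 60, 60, 60.
  260 → roll 1 (new)  [load 260/270]
  240 → roll 2 (new)  [load 240/270]
  240 → roll 3 (new)  [load 240/270]
  210 → roll 4 (new)  [load 210/270]
  190 → roll 5 (new)  [load 190/270]
  170 → roll 6 (new)  [load 170/270]
  170 → roll 7 (new)  [load 170/270]
  150 → roll 8 (new)  [load 150/270]
  140 → roll 9 (new)  [load 140/270]
  120 → roll 8  [load 270/270]
  60 → roll 4  [load 270/270]
  60 → roll 5  [load 250/270]
  60 → roll 6  [load 230/270]
  60 → roll 7  [load 230/270]
9 paper rolls opened.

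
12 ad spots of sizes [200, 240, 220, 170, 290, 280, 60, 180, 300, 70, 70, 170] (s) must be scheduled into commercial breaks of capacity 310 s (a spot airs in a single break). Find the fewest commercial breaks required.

9

Total = 300 + 290 + 280 + 240 + 220 + 200 + 180 + 170 + 170 + 70 + 70 + 60 = 2250 s.
Lower bound: ⌈2250/310⌉ = 8 commercial breaks.
Also, 9 ad spots each exceed 155 s, and no two of those can share a break, so at least 9 commercial breaks are needed.
A packing using 9 commercial breaks:
  break 1: 300 = 300
  break 2: 290 = 290
  break 3: 280 = 280
  break 4: 240 + 70 = 310
  break 5: 220 + 70 = 290
  break 6: 200 + 60 = 260
  break 7: 180 = 180
  break 8: 170 = 170
  break 9: 170 = 170
This matches the lower bound, so 9 is optimal.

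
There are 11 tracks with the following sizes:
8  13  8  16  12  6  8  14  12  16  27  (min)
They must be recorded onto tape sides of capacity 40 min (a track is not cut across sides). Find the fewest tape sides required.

4

Total = 27 + 16 + 16 + 14 + 13 + 12 + 12 + 8 + 8 + 8 + 6 = 140 min.
Lower bound: ⌈140/40⌉ = 4 tape sides.
A packing using 4 tape sides:
  side 1: 27 + 13 = 40
  side 2: 16 + 16 + 8 = 40
  side 3: 14 + 12 + 12 = 38
  side 4: 8 + 8 + 6 = 22
This matches the lower bound, so 4 is optimal.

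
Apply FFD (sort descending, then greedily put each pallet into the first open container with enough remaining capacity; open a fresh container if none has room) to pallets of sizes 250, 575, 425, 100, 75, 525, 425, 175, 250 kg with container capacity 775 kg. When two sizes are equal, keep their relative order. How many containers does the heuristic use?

Sorted descending: 575, 525, 425, 425, 250, 250, 175, 100, 75.
  575 → container 1 (new)  [load 575/775]
  525 → container 2 (new)  [load 525/775]
  425 → container 3 (new)  [load 425/775]
  425 → container 4 (new)  [load 425/775]
  250 → container 2  [load 775/775]
  250 → container 3  [load 675/775]
  175 → container 1  [load 750/775]
  100 → container 3  [load 775/775]
  75 → container 4  [load 500/775]
4 containers opened.

4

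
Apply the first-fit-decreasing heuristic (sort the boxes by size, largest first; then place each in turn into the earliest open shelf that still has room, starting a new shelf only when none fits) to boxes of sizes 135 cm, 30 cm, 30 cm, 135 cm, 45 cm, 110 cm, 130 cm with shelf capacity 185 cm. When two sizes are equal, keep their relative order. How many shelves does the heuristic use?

4

Sorted descending: 135, 135, 130, 110, 45, 30, 30.
  135 → shelf 1 (new)  [load 135/185]
  135 → shelf 2 (new)  [load 135/185]
  130 → shelf 3 (new)  [load 130/185]
  110 → shelf 4 (new)  [load 110/185]
  45 → shelf 1  [load 180/185]
  30 → shelf 2  [load 165/185]
  30 → shelf 3  [load 160/185]
4 shelves opened.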